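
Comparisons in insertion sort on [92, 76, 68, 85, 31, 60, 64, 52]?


Algorithm: insertion sort
Input: [92, 76, 68, 85, 31, 60, 64, 52]
Sorted: [31, 52, 60, 64, 68, 76, 85, 92]

26


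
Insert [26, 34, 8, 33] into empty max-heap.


Insert 26: [26]
Insert 34: [34, 26]
Insert 8: [34, 26, 8]
Insert 33: [34, 33, 8, 26]

Final heap: [34, 33, 8, 26]


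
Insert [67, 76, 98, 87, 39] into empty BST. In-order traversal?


Insert 67: root
Insert 76: R from 67
Insert 98: R from 67 -> R from 76
Insert 87: R from 67 -> R from 76 -> L from 98
Insert 39: L from 67

In-order: [39, 67, 76, 87, 98]


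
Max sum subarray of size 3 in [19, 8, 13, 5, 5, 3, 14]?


[0:3]: 40
[1:4]: 26
[2:5]: 23
[3:6]: 13
[4:7]: 22

Max: 40 at [0:3]


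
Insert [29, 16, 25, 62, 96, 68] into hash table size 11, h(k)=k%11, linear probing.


Insert 29: h=7 -> slot 7
Insert 16: h=5 -> slot 5
Insert 25: h=3 -> slot 3
Insert 62: h=7, 1 probes -> slot 8
Insert 96: h=8, 1 probes -> slot 9
Insert 68: h=2 -> slot 2

Table: [None, None, 68, 25, None, 16, None, 29, 62, 96, None]


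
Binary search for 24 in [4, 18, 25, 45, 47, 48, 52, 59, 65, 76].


Step 1: lo=0, hi=9, mid=4, val=47
Step 2: lo=0, hi=3, mid=1, val=18
Step 3: lo=2, hi=3, mid=2, val=25

Not found


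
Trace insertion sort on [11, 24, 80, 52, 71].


Initial: [11, 24, 80, 52, 71]
Insert 24: [11, 24, 80, 52, 71]
Insert 80: [11, 24, 80, 52, 71]
Insert 52: [11, 24, 52, 80, 71]
Insert 71: [11, 24, 52, 71, 80]

Sorted: [11, 24, 52, 71, 80]


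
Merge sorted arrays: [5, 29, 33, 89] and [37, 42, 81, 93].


Take 5 from A
Take 29 from A
Take 33 from A
Take 37 from B
Take 42 from B
Take 81 from B
Take 89 from A

Merged: [5, 29, 33, 37, 42, 81, 89, 93]


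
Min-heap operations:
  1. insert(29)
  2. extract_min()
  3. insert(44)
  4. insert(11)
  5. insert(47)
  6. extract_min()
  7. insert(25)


insert(29) -> [29]
extract_min()->29, []
insert(44) -> [44]
insert(11) -> [11, 44]
insert(47) -> [11, 44, 47]
extract_min()->11, [44, 47]
insert(25) -> [25, 47, 44]

Final heap: [25, 47, 44]


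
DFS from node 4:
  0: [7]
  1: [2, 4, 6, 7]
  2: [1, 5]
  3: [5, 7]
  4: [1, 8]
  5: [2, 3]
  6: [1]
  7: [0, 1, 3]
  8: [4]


Visit 4, push [8, 1]
Visit 1, push [7, 6, 2]
Visit 2, push [5]
Visit 5, push [3]
Visit 3, push [7]
Visit 7, push [0]
Visit 0, push []
Visit 6, push []
Visit 8, push []

DFS order: [4, 1, 2, 5, 3, 7, 0, 6, 8]


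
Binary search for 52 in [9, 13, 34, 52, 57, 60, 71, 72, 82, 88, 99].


Step 1: lo=0, hi=10, mid=5, val=60
Step 2: lo=0, hi=4, mid=2, val=34
Step 3: lo=3, hi=4, mid=3, val=52

Found at index 3


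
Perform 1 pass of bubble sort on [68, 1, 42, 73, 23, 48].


Initial: [68, 1, 42, 73, 23, 48]
Pass 1: [1, 42, 68, 23, 48, 73] (4 swaps)

After 1 pass: [1, 42, 68, 23, 48, 73]


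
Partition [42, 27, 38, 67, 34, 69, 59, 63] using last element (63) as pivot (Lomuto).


Pivot: 63
  42 <= 63: advance i (no swap)
  27 <= 63: advance i (no swap)
  38 <= 63: advance i (no swap)
  34 <= 63: swap -> [42, 27, 38, 34, 67, 69, 59, 63]
  59 <= 63: swap -> [42, 27, 38, 34, 59, 69, 67, 63]
Place pivot at 5: [42, 27, 38, 34, 59, 63, 67, 69]

Partitioned: [42, 27, 38, 34, 59, 63, 67, 69]


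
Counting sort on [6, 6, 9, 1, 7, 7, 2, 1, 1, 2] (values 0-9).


Input: [6, 6, 9, 1, 7, 7, 2, 1, 1, 2]
Counts: [0, 3, 2, 0, 0, 0, 2, 2, 0, 1]

Sorted: [1, 1, 1, 2, 2, 6, 6, 7, 7, 9]


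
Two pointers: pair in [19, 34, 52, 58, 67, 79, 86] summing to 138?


lo=0(19)+hi=6(86)=105
lo=1(34)+hi=6(86)=120
lo=2(52)+hi=6(86)=138

Yes: 52+86=138


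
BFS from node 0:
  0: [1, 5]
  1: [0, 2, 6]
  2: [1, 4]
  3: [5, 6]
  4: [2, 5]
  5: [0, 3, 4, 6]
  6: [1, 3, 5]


Visit 0, enqueue [1, 5]
Visit 1, enqueue [2, 6]
Visit 5, enqueue [3, 4]
Visit 2, enqueue []
Visit 6, enqueue []
Visit 3, enqueue []
Visit 4, enqueue []

BFS order: [0, 1, 5, 2, 6, 3, 4]


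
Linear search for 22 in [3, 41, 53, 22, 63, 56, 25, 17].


i=0: 3!=22
i=1: 41!=22
i=2: 53!=22
i=3: 22==22 found!

Found at 3, 4 comps


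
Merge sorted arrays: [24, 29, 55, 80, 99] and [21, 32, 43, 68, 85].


Take 21 from B
Take 24 from A
Take 29 from A
Take 32 from B
Take 43 from B
Take 55 from A
Take 68 from B
Take 80 from A
Take 85 from B

Merged: [21, 24, 29, 32, 43, 55, 68, 80, 85, 99]


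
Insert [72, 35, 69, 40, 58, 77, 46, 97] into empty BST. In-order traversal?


Insert 72: root
Insert 35: L from 72
Insert 69: L from 72 -> R from 35
Insert 40: L from 72 -> R from 35 -> L from 69
Insert 58: L from 72 -> R from 35 -> L from 69 -> R from 40
Insert 77: R from 72
Insert 46: L from 72 -> R from 35 -> L from 69 -> R from 40 -> L from 58
Insert 97: R from 72 -> R from 77

In-order: [35, 40, 46, 58, 69, 72, 77, 97]


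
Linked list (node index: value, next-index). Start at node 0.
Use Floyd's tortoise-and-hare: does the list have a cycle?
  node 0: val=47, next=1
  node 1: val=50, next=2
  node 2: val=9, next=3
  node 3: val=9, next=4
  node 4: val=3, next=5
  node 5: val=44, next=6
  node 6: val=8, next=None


Floyd's tortoise (slow, +1) and hare (fast, +2):
  init: slow=0, fast=0
  step 1: slow=1, fast=2
  step 2: slow=2, fast=4
  step 3: slow=3, fast=6
  step 4: fast -> None, no cycle

Cycle: no


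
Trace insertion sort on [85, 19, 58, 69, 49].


Initial: [85, 19, 58, 69, 49]
Insert 19: [19, 85, 58, 69, 49]
Insert 58: [19, 58, 85, 69, 49]
Insert 69: [19, 58, 69, 85, 49]
Insert 49: [19, 49, 58, 69, 85]

Sorted: [19, 49, 58, 69, 85]


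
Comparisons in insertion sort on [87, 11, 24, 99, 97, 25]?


Algorithm: insertion sort
Input: [87, 11, 24, 99, 97, 25]
Sorted: [11, 24, 25, 87, 97, 99]

10


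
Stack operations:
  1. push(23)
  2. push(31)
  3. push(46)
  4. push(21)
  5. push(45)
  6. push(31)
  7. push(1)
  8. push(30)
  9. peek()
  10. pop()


push(23) -> [23]
push(31) -> [23, 31]
push(46) -> [23, 31, 46]
push(21) -> [23, 31, 46, 21]
push(45) -> [23, 31, 46, 21, 45]
push(31) -> [23, 31, 46, 21, 45, 31]
push(1) -> [23, 31, 46, 21, 45, 31, 1]
push(30) -> [23, 31, 46, 21, 45, 31, 1, 30]
peek()->30
pop()->30, [23, 31, 46, 21, 45, 31, 1]

Final stack: [23, 31, 46, 21, 45, 31, 1]


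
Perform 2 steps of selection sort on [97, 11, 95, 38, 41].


Initial: [97, 11, 95, 38, 41]
Step 1: min=11 at 1
  Swap: [11, 97, 95, 38, 41]
Step 2: min=38 at 3
  Swap: [11, 38, 95, 97, 41]

After 2 steps: [11, 38, 95, 97, 41]


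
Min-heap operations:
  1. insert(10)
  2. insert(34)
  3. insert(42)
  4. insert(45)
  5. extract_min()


insert(10) -> [10]
insert(34) -> [10, 34]
insert(42) -> [10, 34, 42]
insert(45) -> [10, 34, 42, 45]
extract_min()->10, [34, 45, 42]

Final heap: [34, 45, 42]


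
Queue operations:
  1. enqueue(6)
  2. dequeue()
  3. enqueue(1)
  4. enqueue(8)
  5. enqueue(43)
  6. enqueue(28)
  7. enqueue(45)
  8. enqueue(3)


enqueue(6) -> [6]
dequeue()->6, []
enqueue(1) -> [1]
enqueue(8) -> [1, 8]
enqueue(43) -> [1, 8, 43]
enqueue(28) -> [1, 8, 43, 28]
enqueue(45) -> [1, 8, 43, 28, 45]
enqueue(3) -> [1, 8, 43, 28, 45, 3]

Final queue: [1, 8, 43, 28, 45, 3]


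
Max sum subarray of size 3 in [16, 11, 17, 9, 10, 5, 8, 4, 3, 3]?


[0:3]: 44
[1:4]: 37
[2:5]: 36
[3:6]: 24
[4:7]: 23
[5:8]: 17
[6:9]: 15
[7:10]: 10

Max: 44 at [0:3]


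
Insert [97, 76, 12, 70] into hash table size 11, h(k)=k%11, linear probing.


Insert 97: h=9 -> slot 9
Insert 76: h=10 -> slot 10
Insert 12: h=1 -> slot 1
Insert 70: h=4 -> slot 4

Table: [None, 12, None, None, 70, None, None, None, None, 97, 76]


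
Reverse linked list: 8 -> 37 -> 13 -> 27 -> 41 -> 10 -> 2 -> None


Step 1: curr=8, set curr.next=prev(None) | reversed so far: 8
Step 2: curr=37, set curr.next=prev(8) | reversed so far: 37 -> 8
Step 3: curr=13, set curr.next=prev(37) | reversed so far: 13 -> 37 -> 8
Step 4: curr=27, set curr.next=prev(13) | reversed so far: 27 -> 13 -> 37 -> 8
Step 5: curr=41, set curr.next=prev(27) | reversed so far: 41 -> 27 -> 13 -> 37 -> 8
Step 6: curr=10, set curr.next=prev(41) | reversed so far: 10 -> 41 -> 27 -> 13 -> 37 -> 8
Step 7: curr=2, set curr.next=prev(10) | reversed so far: 2 -> 10 -> 41 -> 27 -> 13 -> 37 -> 8

2 -> 10 -> 41 -> 27 -> 13 -> 37 -> 8 -> None


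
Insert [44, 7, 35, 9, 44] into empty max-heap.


Insert 44: [44]
Insert 7: [44, 7]
Insert 35: [44, 7, 35]
Insert 9: [44, 9, 35, 7]
Insert 44: [44, 44, 35, 7, 9]

Final heap: [44, 44, 35, 7, 9]


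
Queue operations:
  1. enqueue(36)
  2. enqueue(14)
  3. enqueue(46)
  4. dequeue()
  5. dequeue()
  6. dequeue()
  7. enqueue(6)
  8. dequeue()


enqueue(36) -> [36]
enqueue(14) -> [36, 14]
enqueue(46) -> [36, 14, 46]
dequeue()->36, [14, 46]
dequeue()->14, [46]
dequeue()->46, []
enqueue(6) -> [6]
dequeue()->6, []

Final queue: []


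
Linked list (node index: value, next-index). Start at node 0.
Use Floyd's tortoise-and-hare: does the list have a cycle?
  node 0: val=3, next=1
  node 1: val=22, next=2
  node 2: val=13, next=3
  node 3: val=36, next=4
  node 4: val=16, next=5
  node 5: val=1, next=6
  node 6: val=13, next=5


Floyd's tortoise (slow, +1) and hare (fast, +2):
  init: slow=0, fast=0
  step 1: slow=1, fast=2
  step 2: slow=2, fast=4
  step 3: slow=3, fast=6
  step 4: slow=4, fast=6
  step 5: slow=5, fast=6
  step 6: slow=6, fast=6
  slow == fast at node 6: cycle detected

Cycle: yes


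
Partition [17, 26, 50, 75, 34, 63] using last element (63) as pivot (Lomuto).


Pivot: 63
  17 <= 63: advance i (no swap)
  26 <= 63: advance i (no swap)
  50 <= 63: advance i (no swap)
  34 <= 63: swap -> [17, 26, 50, 34, 75, 63]
Place pivot at 4: [17, 26, 50, 34, 63, 75]

Partitioned: [17, 26, 50, 34, 63, 75]


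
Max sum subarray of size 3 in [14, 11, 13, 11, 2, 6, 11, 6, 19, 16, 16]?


[0:3]: 38
[1:4]: 35
[2:5]: 26
[3:6]: 19
[4:7]: 19
[5:8]: 23
[6:9]: 36
[7:10]: 41
[8:11]: 51

Max: 51 at [8:11]


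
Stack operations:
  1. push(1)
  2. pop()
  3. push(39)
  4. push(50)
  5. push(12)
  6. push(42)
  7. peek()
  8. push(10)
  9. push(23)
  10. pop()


push(1) -> [1]
pop()->1, []
push(39) -> [39]
push(50) -> [39, 50]
push(12) -> [39, 50, 12]
push(42) -> [39, 50, 12, 42]
peek()->42
push(10) -> [39, 50, 12, 42, 10]
push(23) -> [39, 50, 12, 42, 10, 23]
pop()->23, [39, 50, 12, 42, 10]

Final stack: [39, 50, 12, 42, 10]


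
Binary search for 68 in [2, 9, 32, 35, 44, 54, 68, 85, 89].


Step 1: lo=0, hi=8, mid=4, val=44
Step 2: lo=5, hi=8, mid=6, val=68

Found at index 6


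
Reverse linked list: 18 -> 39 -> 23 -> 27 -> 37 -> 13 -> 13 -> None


Step 1: curr=18, set curr.next=prev(None) | reversed so far: 18
Step 2: curr=39, set curr.next=prev(18) | reversed so far: 39 -> 18
Step 3: curr=23, set curr.next=prev(39) | reversed so far: 23 -> 39 -> 18
Step 4: curr=27, set curr.next=prev(23) | reversed so far: 27 -> 23 -> 39 -> 18
Step 5: curr=37, set curr.next=prev(27) | reversed so far: 37 -> 27 -> 23 -> 39 -> 18
Step 6: curr=13, set curr.next=prev(37) | reversed so far: 13 -> 37 -> 27 -> 23 -> 39 -> 18
Step 7: curr=13, set curr.next=prev(13) | reversed so far: 13 -> 13 -> 37 -> 27 -> 23 -> 39 -> 18

13 -> 13 -> 37 -> 27 -> 23 -> 39 -> 18 -> None


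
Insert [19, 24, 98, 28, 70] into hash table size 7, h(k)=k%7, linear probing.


Insert 19: h=5 -> slot 5
Insert 24: h=3 -> slot 3
Insert 98: h=0 -> slot 0
Insert 28: h=0, 1 probes -> slot 1
Insert 70: h=0, 2 probes -> slot 2

Table: [98, 28, 70, 24, None, 19, None]


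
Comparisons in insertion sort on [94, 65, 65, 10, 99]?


Algorithm: insertion sort
Input: [94, 65, 65, 10, 99]
Sorted: [10, 65, 65, 94, 99]

7


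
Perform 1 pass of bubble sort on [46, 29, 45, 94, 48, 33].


Initial: [46, 29, 45, 94, 48, 33]
Pass 1: [29, 45, 46, 48, 33, 94] (4 swaps)

After 1 pass: [29, 45, 46, 48, 33, 94]


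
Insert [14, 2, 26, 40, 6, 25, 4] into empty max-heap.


Insert 14: [14]
Insert 2: [14, 2]
Insert 26: [26, 2, 14]
Insert 40: [40, 26, 14, 2]
Insert 6: [40, 26, 14, 2, 6]
Insert 25: [40, 26, 25, 2, 6, 14]
Insert 4: [40, 26, 25, 2, 6, 14, 4]

Final heap: [40, 26, 25, 2, 6, 14, 4]


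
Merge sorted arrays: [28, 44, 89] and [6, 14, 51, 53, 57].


Take 6 from B
Take 14 from B
Take 28 from A
Take 44 from A
Take 51 from B
Take 53 from B
Take 57 from B

Merged: [6, 14, 28, 44, 51, 53, 57, 89]


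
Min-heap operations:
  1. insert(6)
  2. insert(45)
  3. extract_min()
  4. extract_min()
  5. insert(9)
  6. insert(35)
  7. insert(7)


insert(6) -> [6]
insert(45) -> [6, 45]
extract_min()->6, [45]
extract_min()->45, []
insert(9) -> [9]
insert(35) -> [9, 35]
insert(7) -> [7, 35, 9]

Final heap: [7, 35, 9]


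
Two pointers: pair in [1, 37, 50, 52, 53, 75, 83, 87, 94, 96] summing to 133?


lo=0(1)+hi=9(96)=97
lo=1(37)+hi=9(96)=133

Yes: 37+96=133


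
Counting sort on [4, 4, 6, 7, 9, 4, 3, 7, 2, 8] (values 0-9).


Input: [4, 4, 6, 7, 9, 4, 3, 7, 2, 8]
Counts: [0, 0, 1, 1, 3, 0, 1, 2, 1, 1]

Sorted: [2, 3, 4, 4, 4, 6, 7, 7, 8, 9]


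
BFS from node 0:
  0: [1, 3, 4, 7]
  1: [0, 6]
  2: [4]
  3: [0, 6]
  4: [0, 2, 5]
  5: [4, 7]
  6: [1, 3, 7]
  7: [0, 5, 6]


Visit 0, enqueue [1, 3, 4, 7]
Visit 1, enqueue [6]
Visit 3, enqueue []
Visit 4, enqueue [2, 5]
Visit 7, enqueue []
Visit 6, enqueue []
Visit 2, enqueue []
Visit 5, enqueue []

BFS order: [0, 1, 3, 4, 7, 6, 2, 5]


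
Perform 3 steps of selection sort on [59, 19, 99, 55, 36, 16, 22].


Initial: [59, 19, 99, 55, 36, 16, 22]
Step 1: min=16 at 5
  Swap: [16, 19, 99, 55, 36, 59, 22]
Step 2: min=19 at 1
  Swap: [16, 19, 99, 55, 36, 59, 22]
Step 3: min=22 at 6
  Swap: [16, 19, 22, 55, 36, 59, 99]

After 3 steps: [16, 19, 22, 55, 36, 59, 99]


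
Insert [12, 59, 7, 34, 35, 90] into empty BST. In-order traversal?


Insert 12: root
Insert 59: R from 12
Insert 7: L from 12
Insert 34: R from 12 -> L from 59
Insert 35: R from 12 -> L from 59 -> R from 34
Insert 90: R from 12 -> R from 59

In-order: [7, 12, 34, 35, 59, 90]


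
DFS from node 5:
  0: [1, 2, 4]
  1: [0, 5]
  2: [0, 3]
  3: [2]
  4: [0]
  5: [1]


Visit 5, push [1]
Visit 1, push [0]
Visit 0, push [4, 2]
Visit 2, push [3]
Visit 3, push []
Visit 4, push []

DFS order: [5, 1, 0, 2, 3, 4]


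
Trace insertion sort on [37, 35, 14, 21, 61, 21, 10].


Initial: [37, 35, 14, 21, 61, 21, 10]
Insert 35: [35, 37, 14, 21, 61, 21, 10]
Insert 14: [14, 35, 37, 21, 61, 21, 10]
Insert 21: [14, 21, 35, 37, 61, 21, 10]
Insert 61: [14, 21, 35, 37, 61, 21, 10]
Insert 21: [14, 21, 21, 35, 37, 61, 10]
Insert 10: [10, 14, 21, 21, 35, 37, 61]

Sorted: [10, 14, 21, 21, 35, 37, 61]


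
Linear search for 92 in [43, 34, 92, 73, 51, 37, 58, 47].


i=0: 43!=92
i=1: 34!=92
i=2: 92==92 found!

Found at 2, 3 comps


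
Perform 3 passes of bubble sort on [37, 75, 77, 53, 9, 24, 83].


Initial: [37, 75, 77, 53, 9, 24, 83]
Pass 1: [37, 75, 53, 9, 24, 77, 83] (3 swaps)
Pass 2: [37, 53, 9, 24, 75, 77, 83] (3 swaps)
Pass 3: [37, 9, 24, 53, 75, 77, 83] (2 swaps)

After 3 passes: [37, 9, 24, 53, 75, 77, 83]


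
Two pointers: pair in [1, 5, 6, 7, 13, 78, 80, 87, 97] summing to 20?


lo=0(1)+hi=8(97)=98
lo=0(1)+hi=7(87)=88
lo=0(1)+hi=6(80)=81
lo=0(1)+hi=5(78)=79
lo=0(1)+hi=4(13)=14
lo=1(5)+hi=4(13)=18
lo=2(6)+hi=4(13)=19
lo=3(7)+hi=4(13)=20

Yes: 7+13=20


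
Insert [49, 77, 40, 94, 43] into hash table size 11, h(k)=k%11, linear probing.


Insert 49: h=5 -> slot 5
Insert 77: h=0 -> slot 0
Insert 40: h=7 -> slot 7
Insert 94: h=6 -> slot 6
Insert 43: h=10 -> slot 10

Table: [77, None, None, None, None, 49, 94, 40, None, None, 43]


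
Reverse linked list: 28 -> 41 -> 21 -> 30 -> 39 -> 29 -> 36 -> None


Step 1: curr=28, set curr.next=prev(None) | reversed so far: 28
Step 2: curr=41, set curr.next=prev(28) | reversed so far: 41 -> 28
Step 3: curr=21, set curr.next=prev(41) | reversed so far: 21 -> 41 -> 28
Step 4: curr=30, set curr.next=prev(21) | reversed so far: 30 -> 21 -> 41 -> 28
Step 5: curr=39, set curr.next=prev(30) | reversed so far: 39 -> 30 -> 21 -> 41 -> 28
Step 6: curr=29, set curr.next=prev(39) | reversed so far: 29 -> 39 -> 30 -> 21 -> 41 -> 28
Step 7: curr=36, set curr.next=prev(29) | reversed so far: 36 -> 29 -> 39 -> 30 -> 21 -> 41 -> 28

36 -> 29 -> 39 -> 30 -> 21 -> 41 -> 28 -> None


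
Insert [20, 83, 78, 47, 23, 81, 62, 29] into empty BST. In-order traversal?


Insert 20: root
Insert 83: R from 20
Insert 78: R from 20 -> L from 83
Insert 47: R from 20 -> L from 83 -> L from 78
Insert 23: R from 20 -> L from 83 -> L from 78 -> L from 47
Insert 81: R from 20 -> L from 83 -> R from 78
Insert 62: R from 20 -> L from 83 -> L from 78 -> R from 47
Insert 29: R from 20 -> L from 83 -> L from 78 -> L from 47 -> R from 23

In-order: [20, 23, 29, 47, 62, 78, 81, 83]


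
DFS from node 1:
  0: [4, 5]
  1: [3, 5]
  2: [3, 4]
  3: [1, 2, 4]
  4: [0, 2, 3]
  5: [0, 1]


Visit 1, push [5, 3]
Visit 3, push [4, 2]
Visit 2, push [4]
Visit 4, push [0]
Visit 0, push [5]
Visit 5, push []

DFS order: [1, 3, 2, 4, 0, 5]


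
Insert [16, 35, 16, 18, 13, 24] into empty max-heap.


Insert 16: [16]
Insert 35: [35, 16]
Insert 16: [35, 16, 16]
Insert 18: [35, 18, 16, 16]
Insert 13: [35, 18, 16, 16, 13]
Insert 24: [35, 18, 24, 16, 13, 16]

Final heap: [35, 18, 24, 16, 13, 16]


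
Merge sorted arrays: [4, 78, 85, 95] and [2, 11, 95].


Take 2 from B
Take 4 from A
Take 11 from B
Take 78 from A
Take 85 from A
Take 95 from A

Merged: [2, 4, 11, 78, 85, 95, 95]


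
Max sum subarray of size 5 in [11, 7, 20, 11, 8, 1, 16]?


[0:5]: 57
[1:6]: 47
[2:7]: 56

Max: 57 at [0:5]


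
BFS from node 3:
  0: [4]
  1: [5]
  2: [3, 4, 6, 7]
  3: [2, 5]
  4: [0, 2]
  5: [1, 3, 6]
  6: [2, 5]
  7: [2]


Visit 3, enqueue [2, 5]
Visit 2, enqueue [4, 6, 7]
Visit 5, enqueue [1]
Visit 4, enqueue [0]
Visit 6, enqueue []
Visit 7, enqueue []
Visit 1, enqueue []
Visit 0, enqueue []

BFS order: [3, 2, 5, 4, 6, 7, 1, 0]


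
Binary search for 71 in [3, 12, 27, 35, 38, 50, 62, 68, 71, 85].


Step 1: lo=0, hi=9, mid=4, val=38
Step 2: lo=5, hi=9, mid=7, val=68
Step 3: lo=8, hi=9, mid=8, val=71

Found at index 8


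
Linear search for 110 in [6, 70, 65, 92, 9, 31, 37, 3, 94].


i=0: 6!=110
i=1: 70!=110
i=2: 65!=110
i=3: 92!=110
i=4: 9!=110
i=5: 31!=110
i=6: 37!=110
i=7: 3!=110
i=8: 94!=110

Not found, 9 comps


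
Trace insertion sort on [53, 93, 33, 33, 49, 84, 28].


Initial: [53, 93, 33, 33, 49, 84, 28]
Insert 93: [53, 93, 33, 33, 49, 84, 28]
Insert 33: [33, 53, 93, 33, 49, 84, 28]
Insert 33: [33, 33, 53, 93, 49, 84, 28]
Insert 49: [33, 33, 49, 53, 93, 84, 28]
Insert 84: [33, 33, 49, 53, 84, 93, 28]
Insert 28: [28, 33, 33, 49, 53, 84, 93]

Sorted: [28, 33, 33, 49, 53, 84, 93]


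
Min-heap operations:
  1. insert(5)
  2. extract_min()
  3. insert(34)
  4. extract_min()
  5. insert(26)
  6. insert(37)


insert(5) -> [5]
extract_min()->5, []
insert(34) -> [34]
extract_min()->34, []
insert(26) -> [26]
insert(37) -> [26, 37]

Final heap: [26, 37]


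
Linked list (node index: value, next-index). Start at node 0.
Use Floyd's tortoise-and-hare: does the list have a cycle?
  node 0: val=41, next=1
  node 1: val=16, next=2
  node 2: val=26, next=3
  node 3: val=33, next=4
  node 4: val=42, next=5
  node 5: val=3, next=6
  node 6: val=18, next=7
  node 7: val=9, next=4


Floyd's tortoise (slow, +1) and hare (fast, +2):
  init: slow=0, fast=0
  step 1: slow=1, fast=2
  step 2: slow=2, fast=4
  step 3: slow=3, fast=6
  step 4: slow=4, fast=4
  slow == fast at node 4: cycle detected

Cycle: yes


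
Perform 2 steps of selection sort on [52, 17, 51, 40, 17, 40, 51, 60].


Initial: [52, 17, 51, 40, 17, 40, 51, 60]
Step 1: min=17 at 1
  Swap: [17, 52, 51, 40, 17, 40, 51, 60]
Step 2: min=17 at 4
  Swap: [17, 17, 51, 40, 52, 40, 51, 60]

After 2 steps: [17, 17, 51, 40, 52, 40, 51, 60]


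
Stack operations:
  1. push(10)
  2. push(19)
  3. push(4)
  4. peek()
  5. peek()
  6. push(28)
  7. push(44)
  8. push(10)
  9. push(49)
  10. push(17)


push(10) -> [10]
push(19) -> [10, 19]
push(4) -> [10, 19, 4]
peek()->4
peek()->4
push(28) -> [10, 19, 4, 28]
push(44) -> [10, 19, 4, 28, 44]
push(10) -> [10, 19, 4, 28, 44, 10]
push(49) -> [10, 19, 4, 28, 44, 10, 49]
push(17) -> [10, 19, 4, 28, 44, 10, 49, 17]

Final stack: [10, 19, 4, 28, 44, 10, 49, 17]


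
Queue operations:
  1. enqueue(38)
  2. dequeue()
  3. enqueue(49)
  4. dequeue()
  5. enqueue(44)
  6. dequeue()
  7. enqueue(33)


enqueue(38) -> [38]
dequeue()->38, []
enqueue(49) -> [49]
dequeue()->49, []
enqueue(44) -> [44]
dequeue()->44, []
enqueue(33) -> [33]

Final queue: [33]


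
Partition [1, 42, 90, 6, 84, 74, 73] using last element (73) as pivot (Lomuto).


Pivot: 73
  1 <= 73: advance i (no swap)
  42 <= 73: advance i (no swap)
  6 <= 73: swap -> [1, 42, 6, 90, 84, 74, 73]
Place pivot at 3: [1, 42, 6, 73, 84, 74, 90]

Partitioned: [1, 42, 6, 73, 84, 74, 90]


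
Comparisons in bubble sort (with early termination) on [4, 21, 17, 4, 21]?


Algorithm: bubble sort (with early termination)
Input: [4, 21, 17, 4, 21]
Sorted: [4, 4, 17, 21, 21]

9


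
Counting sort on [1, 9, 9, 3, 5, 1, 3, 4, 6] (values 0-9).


Input: [1, 9, 9, 3, 5, 1, 3, 4, 6]
Counts: [0, 2, 0, 2, 1, 1, 1, 0, 0, 2]

Sorted: [1, 1, 3, 3, 4, 5, 6, 9, 9]


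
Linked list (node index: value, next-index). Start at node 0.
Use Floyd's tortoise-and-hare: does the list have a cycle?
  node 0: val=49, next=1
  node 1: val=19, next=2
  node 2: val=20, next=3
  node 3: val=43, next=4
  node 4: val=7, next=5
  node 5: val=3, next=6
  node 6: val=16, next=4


Floyd's tortoise (slow, +1) and hare (fast, +2):
  init: slow=0, fast=0
  step 1: slow=1, fast=2
  step 2: slow=2, fast=4
  step 3: slow=3, fast=6
  step 4: slow=4, fast=5
  step 5: slow=5, fast=4
  step 6: slow=6, fast=6
  slow == fast at node 6: cycle detected

Cycle: yes


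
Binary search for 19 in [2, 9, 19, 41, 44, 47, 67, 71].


Step 1: lo=0, hi=7, mid=3, val=41
Step 2: lo=0, hi=2, mid=1, val=9
Step 3: lo=2, hi=2, mid=2, val=19

Found at index 2


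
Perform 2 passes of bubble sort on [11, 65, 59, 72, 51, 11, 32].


Initial: [11, 65, 59, 72, 51, 11, 32]
Pass 1: [11, 59, 65, 51, 11, 32, 72] (4 swaps)
Pass 2: [11, 59, 51, 11, 32, 65, 72] (3 swaps)

After 2 passes: [11, 59, 51, 11, 32, 65, 72]


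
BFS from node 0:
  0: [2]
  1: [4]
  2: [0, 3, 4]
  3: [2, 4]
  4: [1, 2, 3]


Visit 0, enqueue [2]
Visit 2, enqueue [3, 4]
Visit 3, enqueue []
Visit 4, enqueue [1]
Visit 1, enqueue []

BFS order: [0, 2, 3, 4, 1]


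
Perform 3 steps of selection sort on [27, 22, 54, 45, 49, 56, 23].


Initial: [27, 22, 54, 45, 49, 56, 23]
Step 1: min=22 at 1
  Swap: [22, 27, 54, 45, 49, 56, 23]
Step 2: min=23 at 6
  Swap: [22, 23, 54, 45, 49, 56, 27]
Step 3: min=27 at 6
  Swap: [22, 23, 27, 45, 49, 56, 54]

After 3 steps: [22, 23, 27, 45, 49, 56, 54]


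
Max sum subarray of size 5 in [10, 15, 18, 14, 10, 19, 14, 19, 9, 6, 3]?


[0:5]: 67
[1:6]: 76
[2:7]: 75
[3:8]: 76
[4:9]: 71
[5:10]: 67
[6:11]: 51

Max: 76 at [1:6]


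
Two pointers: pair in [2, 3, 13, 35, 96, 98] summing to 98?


lo=0(2)+hi=5(98)=100
lo=0(2)+hi=4(96)=98

Yes: 2+96=98


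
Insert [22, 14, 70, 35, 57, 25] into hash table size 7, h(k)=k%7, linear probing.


Insert 22: h=1 -> slot 1
Insert 14: h=0 -> slot 0
Insert 70: h=0, 2 probes -> slot 2
Insert 35: h=0, 3 probes -> slot 3
Insert 57: h=1, 3 probes -> slot 4
Insert 25: h=4, 1 probes -> slot 5

Table: [14, 22, 70, 35, 57, 25, None]


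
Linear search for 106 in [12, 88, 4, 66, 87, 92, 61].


i=0: 12!=106
i=1: 88!=106
i=2: 4!=106
i=3: 66!=106
i=4: 87!=106
i=5: 92!=106
i=6: 61!=106

Not found, 7 comps


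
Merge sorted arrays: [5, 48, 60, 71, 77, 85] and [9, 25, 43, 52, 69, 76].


Take 5 from A
Take 9 from B
Take 25 from B
Take 43 from B
Take 48 from A
Take 52 from B
Take 60 from A
Take 69 from B
Take 71 from A
Take 76 from B

Merged: [5, 9, 25, 43, 48, 52, 60, 69, 71, 76, 77, 85]


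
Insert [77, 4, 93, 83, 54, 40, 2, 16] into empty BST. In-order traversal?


Insert 77: root
Insert 4: L from 77
Insert 93: R from 77
Insert 83: R from 77 -> L from 93
Insert 54: L from 77 -> R from 4
Insert 40: L from 77 -> R from 4 -> L from 54
Insert 2: L from 77 -> L from 4
Insert 16: L from 77 -> R from 4 -> L from 54 -> L from 40

In-order: [2, 4, 16, 40, 54, 77, 83, 93]


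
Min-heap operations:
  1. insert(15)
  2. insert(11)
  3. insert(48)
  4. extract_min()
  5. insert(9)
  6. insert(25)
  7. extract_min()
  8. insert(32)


insert(15) -> [15]
insert(11) -> [11, 15]
insert(48) -> [11, 15, 48]
extract_min()->11, [15, 48]
insert(9) -> [9, 48, 15]
insert(25) -> [9, 25, 15, 48]
extract_min()->9, [15, 25, 48]
insert(32) -> [15, 25, 48, 32]

Final heap: [15, 25, 48, 32]


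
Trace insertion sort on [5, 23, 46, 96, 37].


Initial: [5, 23, 46, 96, 37]
Insert 23: [5, 23, 46, 96, 37]
Insert 46: [5, 23, 46, 96, 37]
Insert 96: [5, 23, 46, 96, 37]
Insert 37: [5, 23, 37, 46, 96]

Sorted: [5, 23, 37, 46, 96]


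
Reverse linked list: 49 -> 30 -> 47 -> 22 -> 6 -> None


Step 1: curr=49, set curr.next=prev(None) | reversed so far: 49
Step 2: curr=30, set curr.next=prev(49) | reversed so far: 30 -> 49
Step 3: curr=47, set curr.next=prev(30) | reversed so far: 47 -> 30 -> 49
Step 4: curr=22, set curr.next=prev(47) | reversed so far: 22 -> 47 -> 30 -> 49
Step 5: curr=6, set curr.next=prev(22) | reversed so far: 6 -> 22 -> 47 -> 30 -> 49

6 -> 22 -> 47 -> 30 -> 49 -> None


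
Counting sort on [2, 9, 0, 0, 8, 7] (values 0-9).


Input: [2, 9, 0, 0, 8, 7]
Counts: [2, 0, 1, 0, 0, 0, 0, 1, 1, 1]

Sorted: [0, 0, 2, 7, 8, 9]


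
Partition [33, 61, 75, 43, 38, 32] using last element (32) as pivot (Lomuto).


Pivot: 32
Place pivot at 0: [32, 61, 75, 43, 38, 33]

Partitioned: [32, 61, 75, 43, 38, 33]


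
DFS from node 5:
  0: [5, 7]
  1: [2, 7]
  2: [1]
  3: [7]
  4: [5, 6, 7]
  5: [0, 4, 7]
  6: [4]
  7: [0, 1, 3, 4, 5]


Visit 5, push [7, 4, 0]
Visit 0, push [7]
Visit 7, push [4, 3, 1]
Visit 1, push [2]
Visit 2, push []
Visit 3, push []
Visit 4, push [6]
Visit 6, push []

DFS order: [5, 0, 7, 1, 2, 3, 4, 6]


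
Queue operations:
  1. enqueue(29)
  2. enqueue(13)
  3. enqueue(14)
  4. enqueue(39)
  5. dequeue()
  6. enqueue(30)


enqueue(29) -> [29]
enqueue(13) -> [29, 13]
enqueue(14) -> [29, 13, 14]
enqueue(39) -> [29, 13, 14, 39]
dequeue()->29, [13, 14, 39]
enqueue(30) -> [13, 14, 39, 30]

Final queue: [13, 14, 39, 30]


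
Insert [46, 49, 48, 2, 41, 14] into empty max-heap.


Insert 46: [46]
Insert 49: [49, 46]
Insert 48: [49, 46, 48]
Insert 2: [49, 46, 48, 2]
Insert 41: [49, 46, 48, 2, 41]
Insert 14: [49, 46, 48, 2, 41, 14]

Final heap: [49, 46, 48, 2, 41, 14]


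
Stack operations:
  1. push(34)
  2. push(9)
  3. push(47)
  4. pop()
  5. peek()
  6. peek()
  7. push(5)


push(34) -> [34]
push(9) -> [34, 9]
push(47) -> [34, 9, 47]
pop()->47, [34, 9]
peek()->9
peek()->9
push(5) -> [34, 9, 5]

Final stack: [34, 9, 5]


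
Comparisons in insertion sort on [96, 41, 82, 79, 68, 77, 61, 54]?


Algorithm: insertion sort
Input: [96, 41, 82, 79, 68, 77, 61, 54]
Sorted: [41, 54, 61, 68, 77, 79, 82, 96]

27


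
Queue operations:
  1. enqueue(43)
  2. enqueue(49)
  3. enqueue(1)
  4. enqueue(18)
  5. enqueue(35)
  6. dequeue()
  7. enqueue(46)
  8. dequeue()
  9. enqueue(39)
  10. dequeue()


enqueue(43) -> [43]
enqueue(49) -> [43, 49]
enqueue(1) -> [43, 49, 1]
enqueue(18) -> [43, 49, 1, 18]
enqueue(35) -> [43, 49, 1, 18, 35]
dequeue()->43, [49, 1, 18, 35]
enqueue(46) -> [49, 1, 18, 35, 46]
dequeue()->49, [1, 18, 35, 46]
enqueue(39) -> [1, 18, 35, 46, 39]
dequeue()->1, [18, 35, 46, 39]

Final queue: [18, 35, 46, 39]


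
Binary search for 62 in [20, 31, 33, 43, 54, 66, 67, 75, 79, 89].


Step 1: lo=0, hi=9, mid=4, val=54
Step 2: lo=5, hi=9, mid=7, val=75
Step 3: lo=5, hi=6, mid=5, val=66

Not found


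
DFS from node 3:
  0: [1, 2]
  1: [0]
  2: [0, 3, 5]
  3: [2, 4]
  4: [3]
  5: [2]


Visit 3, push [4, 2]
Visit 2, push [5, 0]
Visit 0, push [1]
Visit 1, push []
Visit 5, push []
Visit 4, push []

DFS order: [3, 2, 0, 1, 5, 4]


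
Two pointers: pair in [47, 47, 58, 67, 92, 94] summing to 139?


lo=0(47)+hi=5(94)=141
lo=0(47)+hi=4(92)=139

Yes: 47+92=139


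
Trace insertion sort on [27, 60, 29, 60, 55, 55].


Initial: [27, 60, 29, 60, 55, 55]
Insert 60: [27, 60, 29, 60, 55, 55]
Insert 29: [27, 29, 60, 60, 55, 55]
Insert 60: [27, 29, 60, 60, 55, 55]
Insert 55: [27, 29, 55, 60, 60, 55]
Insert 55: [27, 29, 55, 55, 60, 60]

Sorted: [27, 29, 55, 55, 60, 60]


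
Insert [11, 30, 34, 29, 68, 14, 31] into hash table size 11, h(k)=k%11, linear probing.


Insert 11: h=0 -> slot 0
Insert 30: h=8 -> slot 8
Insert 34: h=1 -> slot 1
Insert 29: h=7 -> slot 7
Insert 68: h=2 -> slot 2
Insert 14: h=3 -> slot 3
Insert 31: h=9 -> slot 9

Table: [11, 34, 68, 14, None, None, None, 29, 30, 31, None]


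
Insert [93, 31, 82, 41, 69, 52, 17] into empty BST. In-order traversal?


Insert 93: root
Insert 31: L from 93
Insert 82: L from 93 -> R from 31
Insert 41: L from 93 -> R from 31 -> L from 82
Insert 69: L from 93 -> R from 31 -> L from 82 -> R from 41
Insert 52: L from 93 -> R from 31 -> L from 82 -> R from 41 -> L from 69
Insert 17: L from 93 -> L from 31

In-order: [17, 31, 41, 52, 69, 82, 93]


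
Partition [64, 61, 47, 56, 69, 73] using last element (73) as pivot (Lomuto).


Pivot: 73
  64 <= 73: advance i (no swap)
  61 <= 73: advance i (no swap)
  47 <= 73: advance i (no swap)
  56 <= 73: advance i (no swap)
  69 <= 73: advance i (no swap)
Place pivot at 5: [64, 61, 47, 56, 69, 73]

Partitioned: [64, 61, 47, 56, 69, 73]


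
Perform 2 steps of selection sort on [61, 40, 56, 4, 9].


Initial: [61, 40, 56, 4, 9]
Step 1: min=4 at 3
  Swap: [4, 40, 56, 61, 9]
Step 2: min=9 at 4
  Swap: [4, 9, 56, 61, 40]

After 2 steps: [4, 9, 56, 61, 40]


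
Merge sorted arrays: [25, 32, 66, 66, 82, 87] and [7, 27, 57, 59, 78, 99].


Take 7 from B
Take 25 from A
Take 27 from B
Take 32 from A
Take 57 from B
Take 59 from B
Take 66 from A
Take 66 from A
Take 78 from B
Take 82 from A
Take 87 from A

Merged: [7, 25, 27, 32, 57, 59, 66, 66, 78, 82, 87, 99]


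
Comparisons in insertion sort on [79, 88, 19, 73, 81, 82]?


Algorithm: insertion sort
Input: [79, 88, 19, 73, 81, 82]
Sorted: [19, 73, 79, 81, 82, 88]

10


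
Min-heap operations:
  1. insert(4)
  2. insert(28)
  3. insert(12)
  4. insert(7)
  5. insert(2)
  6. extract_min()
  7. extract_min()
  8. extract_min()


insert(4) -> [4]
insert(28) -> [4, 28]
insert(12) -> [4, 28, 12]
insert(7) -> [4, 7, 12, 28]
insert(2) -> [2, 4, 12, 28, 7]
extract_min()->2, [4, 7, 12, 28]
extract_min()->4, [7, 28, 12]
extract_min()->7, [12, 28]

Final heap: [12, 28]


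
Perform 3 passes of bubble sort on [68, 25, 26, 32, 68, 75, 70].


Initial: [68, 25, 26, 32, 68, 75, 70]
Pass 1: [25, 26, 32, 68, 68, 70, 75] (4 swaps)
Pass 2: [25, 26, 32, 68, 68, 70, 75] (0 swaps)
Pass 3: [25, 26, 32, 68, 68, 70, 75] (0 swaps)

After 3 passes: [25, 26, 32, 68, 68, 70, 75]


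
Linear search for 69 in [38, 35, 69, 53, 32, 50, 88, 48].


i=0: 38!=69
i=1: 35!=69
i=2: 69==69 found!

Found at 2, 3 comps


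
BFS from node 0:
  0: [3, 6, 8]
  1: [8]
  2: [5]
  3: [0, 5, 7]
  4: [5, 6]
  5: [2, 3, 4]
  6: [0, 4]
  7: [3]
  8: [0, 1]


Visit 0, enqueue [3, 6, 8]
Visit 3, enqueue [5, 7]
Visit 6, enqueue [4]
Visit 8, enqueue [1]
Visit 5, enqueue [2]
Visit 7, enqueue []
Visit 4, enqueue []
Visit 1, enqueue []
Visit 2, enqueue []

BFS order: [0, 3, 6, 8, 5, 7, 4, 1, 2]


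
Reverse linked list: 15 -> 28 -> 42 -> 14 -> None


Step 1: curr=15, set curr.next=prev(None) | reversed so far: 15
Step 2: curr=28, set curr.next=prev(15) | reversed so far: 28 -> 15
Step 3: curr=42, set curr.next=prev(28) | reversed so far: 42 -> 28 -> 15
Step 4: curr=14, set curr.next=prev(42) | reversed so far: 14 -> 42 -> 28 -> 15

14 -> 42 -> 28 -> 15 -> None


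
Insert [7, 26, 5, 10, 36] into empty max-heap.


Insert 7: [7]
Insert 26: [26, 7]
Insert 5: [26, 7, 5]
Insert 10: [26, 10, 5, 7]
Insert 36: [36, 26, 5, 7, 10]

Final heap: [36, 26, 5, 7, 10]


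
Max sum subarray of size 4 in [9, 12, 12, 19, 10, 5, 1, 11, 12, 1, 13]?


[0:4]: 52
[1:5]: 53
[2:6]: 46
[3:7]: 35
[4:8]: 27
[5:9]: 29
[6:10]: 25
[7:11]: 37

Max: 53 at [1:5]


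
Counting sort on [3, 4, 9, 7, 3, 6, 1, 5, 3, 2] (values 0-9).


Input: [3, 4, 9, 7, 3, 6, 1, 5, 3, 2]
Counts: [0, 1, 1, 3, 1, 1, 1, 1, 0, 1]

Sorted: [1, 2, 3, 3, 3, 4, 5, 6, 7, 9]


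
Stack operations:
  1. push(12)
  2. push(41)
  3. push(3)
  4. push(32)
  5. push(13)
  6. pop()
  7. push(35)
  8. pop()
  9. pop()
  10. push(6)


push(12) -> [12]
push(41) -> [12, 41]
push(3) -> [12, 41, 3]
push(32) -> [12, 41, 3, 32]
push(13) -> [12, 41, 3, 32, 13]
pop()->13, [12, 41, 3, 32]
push(35) -> [12, 41, 3, 32, 35]
pop()->35, [12, 41, 3, 32]
pop()->32, [12, 41, 3]
push(6) -> [12, 41, 3, 6]

Final stack: [12, 41, 3, 6]


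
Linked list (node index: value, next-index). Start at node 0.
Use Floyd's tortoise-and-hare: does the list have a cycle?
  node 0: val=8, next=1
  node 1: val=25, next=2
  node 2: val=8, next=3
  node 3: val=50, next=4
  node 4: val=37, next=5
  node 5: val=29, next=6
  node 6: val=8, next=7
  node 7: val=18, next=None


Floyd's tortoise (slow, +1) and hare (fast, +2):
  init: slow=0, fast=0
  step 1: slow=1, fast=2
  step 2: slow=2, fast=4
  step 3: slow=3, fast=6
  step 4: fast 6->7->None, no cycle

Cycle: no


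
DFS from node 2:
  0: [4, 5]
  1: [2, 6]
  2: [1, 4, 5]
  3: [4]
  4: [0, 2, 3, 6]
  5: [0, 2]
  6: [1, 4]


Visit 2, push [5, 4, 1]
Visit 1, push [6]
Visit 6, push [4]
Visit 4, push [3, 0]
Visit 0, push [5]
Visit 5, push []
Visit 3, push []

DFS order: [2, 1, 6, 4, 0, 5, 3]


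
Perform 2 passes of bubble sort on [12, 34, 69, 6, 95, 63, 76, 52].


Initial: [12, 34, 69, 6, 95, 63, 76, 52]
Pass 1: [12, 34, 6, 69, 63, 76, 52, 95] (4 swaps)
Pass 2: [12, 6, 34, 63, 69, 52, 76, 95] (3 swaps)

After 2 passes: [12, 6, 34, 63, 69, 52, 76, 95]


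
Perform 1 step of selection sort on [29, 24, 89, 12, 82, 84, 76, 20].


Initial: [29, 24, 89, 12, 82, 84, 76, 20]
Step 1: min=12 at 3
  Swap: [12, 24, 89, 29, 82, 84, 76, 20]

After 1 step: [12, 24, 89, 29, 82, 84, 76, 20]


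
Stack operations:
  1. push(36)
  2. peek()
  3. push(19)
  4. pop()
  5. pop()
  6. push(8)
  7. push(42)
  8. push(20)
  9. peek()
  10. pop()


push(36) -> [36]
peek()->36
push(19) -> [36, 19]
pop()->19, [36]
pop()->36, []
push(8) -> [8]
push(42) -> [8, 42]
push(20) -> [8, 42, 20]
peek()->20
pop()->20, [8, 42]

Final stack: [8, 42]


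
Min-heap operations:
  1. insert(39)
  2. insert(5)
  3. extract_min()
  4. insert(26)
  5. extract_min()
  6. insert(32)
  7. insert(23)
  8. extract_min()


insert(39) -> [39]
insert(5) -> [5, 39]
extract_min()->5, [39]
insert(26) -> [26, 39]
extract_min()->26, [39]
insert(32) -> [32, 39]
insert(23) -> [23, 39, 32]
extract_min()->23, [32, 39]

Final heap: [32, 39]


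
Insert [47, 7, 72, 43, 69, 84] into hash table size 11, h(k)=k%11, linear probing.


Insert 47: h=3 -> slot 3
Insert 7: h=7 -> slot 7
Insert 72: h=6 -> slot 6
Insert 43: h=10 -> slot 10
Insert 69: h=3, 1 probes -> slot 4
Insert 84: h=7, 1 probes -> slot 8

Table: [None, None, None, 47, 69, None, 72, 7, 84, None, 43]


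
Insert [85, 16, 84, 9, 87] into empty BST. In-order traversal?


Insert 85: root
Insert 16: L from 85
Insert 84: L from 85 -> R from 16
Insert 9: L from 85 -> L from 16
Insert 87: R from 85

In-order: [9, 16, 84, 85, 87]


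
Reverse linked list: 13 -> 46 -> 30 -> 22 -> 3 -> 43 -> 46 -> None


Step 1: curr=13, set curr.next=prev(None) | reversed so far: 13
Step 2: curr=46, set curr.next=prev(13) | reversed so far: 46 -> 13
Step 3: curr=30, set curr.next=prev(46) | reversed so far: 30 -> 46 -> 13
Step 4: curr=22, set curr.next=prev(30) | reversed so far: 22 -> 30 -> 46 -> 13
Step 5: curr=3, set curr.next=prev(22) | reversed so far: 3 -> 22 -> 30 -> 46 -> 13
Step 6: curr=43, set curr.next=prev(3) | reversed so far: 43 -> 3 -> 22 -> 30 -> 46 -> 13
Step 7: curr=46, set curr.next=prev(43) | reversed so far: 46 -> 43 -> 3 -> 22 -> 30 -> 46 -> 13

46 -> 43 -> 3 -> 22 -> 30 -> 46 -> 13 -> None


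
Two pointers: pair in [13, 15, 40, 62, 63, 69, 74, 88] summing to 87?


lo=0(13)+hi=7(88)=101
lo=0(13)+hi=6(74)=87

Yes: 13+74=87


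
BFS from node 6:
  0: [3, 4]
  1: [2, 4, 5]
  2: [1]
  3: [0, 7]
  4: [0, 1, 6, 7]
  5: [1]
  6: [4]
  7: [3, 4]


Visit 6, enqueue [4]
Visit 4, enqueue [0, 1, 7]
Visit 0, enqueue [3]
Visit 1, enqueue [2, 5]
Visit 7, enqueue []
Visit 3, enqueue []
Visit 2, enqueue []
Visit 5, enqueue []

BFS order: [6, 4, 0, 1, 7, 3, 2, 5]


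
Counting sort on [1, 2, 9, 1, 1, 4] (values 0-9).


Input: [1, 2, 9, 1, 1, 4]
Counts: [0, 3, 1, 0, 1, 0, 0, 0, 0, 1]

Sorted: [1, 1, 1, 2, 4, 9]


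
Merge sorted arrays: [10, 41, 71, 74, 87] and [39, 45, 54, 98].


Take 10 from A
Take 39 from B
Take 41 from A
Take 45 from B
Take 54 from B
Take 71 from A
Take 74 from A
Take 87 from A

Merged: [10, 39, 41, 45, 54, 71, 74, 87, 98]


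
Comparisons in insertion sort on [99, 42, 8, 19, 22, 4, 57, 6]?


Algorithm: insertion sort
Input: [99, 42, 8, 19, 22, 4, 57, 6]
Sorted: [4, 6, 8, 19, 22, 42, 57, 99]

23


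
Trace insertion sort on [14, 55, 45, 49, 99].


Initial: [14, 55, 45, 49, 99]
Insert 55: [14, 55, 45, 49, 99]
Insert 45: [14, 45, 55, 49, 99]
Insert 49: [14, 45, 49, 55, 99]
Insert 99: [14, 45, 49, 55, 99]

Sorted: [14, 45, 49, 55, 99]


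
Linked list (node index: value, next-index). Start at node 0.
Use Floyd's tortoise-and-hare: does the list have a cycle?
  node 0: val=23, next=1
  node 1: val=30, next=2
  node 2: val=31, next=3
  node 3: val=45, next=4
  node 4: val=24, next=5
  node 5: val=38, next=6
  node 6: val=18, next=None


Floyd's tortoise (slow, +1) and hare (fast, +2):
  init: slow=0, fast=0
  step 1: slow=1, fast=2
  step 2: slow=2, fast=4
  step 3: slow=3, fast=6
  step 4: fast -> None, no cycle

Cycle: no


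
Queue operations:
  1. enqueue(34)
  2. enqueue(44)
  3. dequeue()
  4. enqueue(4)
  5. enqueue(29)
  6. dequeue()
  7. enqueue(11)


enqueue(34) -> [34]
enqueue(44) -> [34, 44]
dequeue()->34, [44]
enqueue(4) -> [44, 4]
enqueue(29) -> [44, 4, 29]
dequeue()->44, [4, 29]
enqueue(11) -> [4, 29, 11]

Final queue: [4, 29, 11]


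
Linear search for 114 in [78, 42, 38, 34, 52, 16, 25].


i=0: 78!=114
i=1: 42!=114
i=2: 38!=114
i=3: 34!=114
i=4: 52!=114
i=5: 16!=114
i=6: 25!=114

Not found, 7 comps


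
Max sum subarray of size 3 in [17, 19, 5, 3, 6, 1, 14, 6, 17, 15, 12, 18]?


[0:3]: 41
[1:4]: 27
[2:5]: 14
[3:6]: 10
[4:7]: 21
[5:8]: 21
[6:9]: 37
[7:10]: 38
[8:11]: 44
[9:12]: 45

Max: 45 at [9:12]


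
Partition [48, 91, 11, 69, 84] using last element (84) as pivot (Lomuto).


Pivot: 84
  48 <= 84: advance i (no swap)
  11 <= 84: swap -> [48, 11, 91, 69, 84]
  69 <= 84: swap -> [48, 11, 69, 91, 84]
Place pivot at 3: [48, 11, 69, 84, 91]

Partitioned: [48, 11, 69, 84, 91]


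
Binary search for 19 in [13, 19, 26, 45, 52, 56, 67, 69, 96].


Step 1: lo=0, hi=8, mid=4, val=52
Step 2: lo=0, hi=3, mid=1, val=19

Found at index 1


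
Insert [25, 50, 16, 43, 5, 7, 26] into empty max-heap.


Insert 25: [25]
Insert 50: [50, 25]
Insert 16: [50, 25, 16]
Insert 43: [50, 43, 16, 25]
Insert 5: [50, 43, 16, 25, 5]
Insert 7: [50, 43, 16, 25, 5, 7]
Insert 26: [50, 43, 26, 25, 5, 7, 16]

Final heap: [50, 43, 26, 25, 5, 7, 16]


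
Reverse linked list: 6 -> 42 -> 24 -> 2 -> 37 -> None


Step 1: curr=6, set curr.next=prev(None) | reversed so far: 6
Step 2: curr=42, set curr.next=prev(6) | reversed so far: 42 -> 6
Step 3: curr=24, set curr.next=prev(42) | reversed so far: 24 -> 42 -> 6
Step 4: curr=2, set curr.next=prev(24) | reversed so far: 2 -> 24 -> 42 -> 6
Step 5: curr=37, set curr.next=prev(2) | reversed so far: 37 -> 2 -> 24 -> 42 -> 6

37 -> 2 -> 24 -> 42 -> 6 -> None


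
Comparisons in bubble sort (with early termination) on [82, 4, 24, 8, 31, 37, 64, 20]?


Algorithm: bubble sort (with early termination)
Input: [82, 4, 24, 8, 31, 37, 64, 20]
Sorted: [4, 8, 20, 24, 31, 37, 64, 82]

27
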